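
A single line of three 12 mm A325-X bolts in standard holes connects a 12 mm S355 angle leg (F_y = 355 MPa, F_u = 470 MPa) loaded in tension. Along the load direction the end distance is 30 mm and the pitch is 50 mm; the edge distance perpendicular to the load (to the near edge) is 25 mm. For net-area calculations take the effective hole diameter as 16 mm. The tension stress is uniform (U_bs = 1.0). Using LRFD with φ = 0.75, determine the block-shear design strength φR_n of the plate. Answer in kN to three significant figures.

300 kN

Shear plane L_v = 30 + 2·50 = 130 mm; A_gv = 130 × 12 = 1560 mm².
A_nv = (130 − 2.5·16) × 12 = 1080 mm².
A_nt = (25 − 0.5·16) × 12 = 204 mm².
0.6 F_u A_nv = 304.6 kN; 0.6 F_y A_gv = 332.3 kN → shear rupture governs the shear term.
R_n = 304.6 + 1.0 × 470 × 204 / 1000 = 400.4 kN.
Design strength φR_n = 0.75 × 400.4 = 300 kN.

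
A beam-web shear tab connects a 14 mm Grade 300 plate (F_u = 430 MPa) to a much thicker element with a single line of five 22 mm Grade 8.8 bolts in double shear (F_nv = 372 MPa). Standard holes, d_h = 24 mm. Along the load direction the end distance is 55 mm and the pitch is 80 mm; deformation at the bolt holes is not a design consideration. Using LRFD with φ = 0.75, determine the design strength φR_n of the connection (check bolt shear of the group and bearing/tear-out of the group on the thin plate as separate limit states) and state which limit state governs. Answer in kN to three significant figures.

Bolt shear: A_b = π·22²/4 = 380.1 mm²; R_n = 372 × 380.1 × 5 × 2 / 1000 = 1414 kN → 0.75 × 1414 = 1060 kN.
Bearing (1.5 l_c t F_u ≤ 3.0 d t F_u): upper limit = 3.0·22·14·430 / 1000 = 397.3 kN.
  Edge l_c = 55 − 24/2 = 43 → r_n = 388.3 kN; interior l_c = 80 − 24 = 56 → r_n = 397.3 kN.
  R_n,bearing = 1·388.3 + 4·397.3 = 1978 kN → 0.75 × 1978 = 1480 kN.
Bolt shear governs: 1060 kN.

1060 kN (bolt shear governs)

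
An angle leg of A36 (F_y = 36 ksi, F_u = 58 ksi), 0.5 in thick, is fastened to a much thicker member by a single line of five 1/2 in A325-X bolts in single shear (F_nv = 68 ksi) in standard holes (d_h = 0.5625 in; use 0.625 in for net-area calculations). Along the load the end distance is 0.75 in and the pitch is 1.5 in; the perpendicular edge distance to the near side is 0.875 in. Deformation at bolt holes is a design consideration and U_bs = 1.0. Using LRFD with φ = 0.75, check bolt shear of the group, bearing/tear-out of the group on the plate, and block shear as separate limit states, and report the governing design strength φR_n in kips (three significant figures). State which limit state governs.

50.1 kips (bolt shear governs)

Bolt shear: A_b = π·0.5²/4 = 0.1963 in²; R_n = 68 × 0.1963 × 5 × 1 = 66.76 kips → 0.75 × 66.76 = 50.1 kips.
Bearing: edge l_c = 0.4688, r_n = 16.31 kips; interior l_c = 0.9375, r_n = 32.62 kips; R_n = 16.31 + 4·32.62 = 146.8 kips → 110 kips.
Block shear: A_gv = 3.375, A_nv = 1.969, A_nt = 0.2812 in²; R_n = min(0.6F_uA_nv, 0.6F_yA_gv) + U_bs·F_u·A_nt = 84.82 kips → 63.6 kips.
Bolt shear governs: 50.1 kips.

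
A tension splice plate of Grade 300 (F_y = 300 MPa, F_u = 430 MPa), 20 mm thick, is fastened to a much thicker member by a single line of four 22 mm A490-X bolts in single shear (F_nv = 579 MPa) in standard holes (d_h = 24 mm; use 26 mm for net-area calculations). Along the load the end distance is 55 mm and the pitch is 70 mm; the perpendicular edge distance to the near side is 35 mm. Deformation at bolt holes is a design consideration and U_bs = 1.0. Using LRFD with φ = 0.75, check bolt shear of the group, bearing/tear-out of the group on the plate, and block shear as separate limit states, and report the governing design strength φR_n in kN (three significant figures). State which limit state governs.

660 kN (bolt shear governs)

Bolt shear: A_b = π·22²/4 = 380.1 mm²; R_n = 579 × 380.1 × 4 × 1 / 1000 = 880.4 kN → 0.75 × 880.4 = 660 kN.
Bearing: edge l_c = 43, r_n = 443.8 kN; interior l_c = 46, r_n = 454.1 kN; R_n = 443.8 + 3·454.1 = 1806 kN → 1350 kN.
Block shear: A_gv = 5300, A_nv = 3480, A_nt = 440 mm²; R_n = min(0.6F_uA_nv, 0.6F_yA_gv) + U_bs·F_u·A_nt = 1087 kN → 815 kN.
Bolt shear governs: 660 kN.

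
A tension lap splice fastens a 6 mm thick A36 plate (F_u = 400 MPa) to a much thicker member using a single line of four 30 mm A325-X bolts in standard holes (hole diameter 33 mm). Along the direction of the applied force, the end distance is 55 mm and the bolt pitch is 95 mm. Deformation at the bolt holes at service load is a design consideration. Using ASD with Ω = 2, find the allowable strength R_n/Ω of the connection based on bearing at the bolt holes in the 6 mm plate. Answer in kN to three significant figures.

315 kN

Per bolt r_n = 1.2 l_c t F_u ≤ 2.4 d t F_u; upper limit = 2.4 × 30 × 6 × 400 / 1000 = 172.8 kN.
Edge bolt: l_c = 55 − 33/2 = 38.5 mm → 1.2 × 38.5 × 6 × 400 / 1000 = 110.9 → r_n = 110.9 kN.
Interior bolts: l_c = 95 − 33 = 62 mm → 1.2 × 62 × 6 × 400 / 1000 = 178.6 → r_n = 172.8 kN.
R_n = 1 × 110.9 + 3 × 172.8 = 629.3 kN.
Allowable strength R_n/Ω = 629.3 / 2 = 315 kN.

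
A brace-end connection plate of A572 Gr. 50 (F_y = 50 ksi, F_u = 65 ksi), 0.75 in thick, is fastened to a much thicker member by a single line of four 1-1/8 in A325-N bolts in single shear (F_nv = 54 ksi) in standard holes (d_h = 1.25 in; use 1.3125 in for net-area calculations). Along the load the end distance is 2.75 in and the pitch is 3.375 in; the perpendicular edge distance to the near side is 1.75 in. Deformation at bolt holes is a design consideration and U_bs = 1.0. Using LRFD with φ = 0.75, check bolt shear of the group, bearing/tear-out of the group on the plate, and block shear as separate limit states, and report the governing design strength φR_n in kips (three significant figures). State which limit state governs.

161 kips (bolt shear governs)

Bolt shear: A_b = π·1.125²/4 = 0.994 in²; R_n = 54 × 0.994 × 4 × 1 = 214.7 kips → 0.75 × 214.7 = 161 kips.
Bearing: edge l_c = 2.125, r_n = 124.3 kips; interior l_c = 2.125, r_n = 124.3 kips; R_n = 124.3 + 3·124.3 = 497.2 kips → 373 kips.
Block shear: A_gv = 9.656, A_nv = 6.211, A_nt = 0.8203 in²; R_n = min(0.6F_uA_nv, 0.6F_yA_gv) + U_bs·F_u·A_nt = 295.5 kips → 222 kips.
Bolt shear governs: 161 kips.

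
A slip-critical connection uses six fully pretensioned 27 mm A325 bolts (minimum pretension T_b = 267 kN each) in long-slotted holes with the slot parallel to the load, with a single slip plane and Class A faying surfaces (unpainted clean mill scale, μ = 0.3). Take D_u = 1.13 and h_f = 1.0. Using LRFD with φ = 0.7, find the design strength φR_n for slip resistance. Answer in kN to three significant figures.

R_n = μ · D_u · h_f · T_b · n_s · n_b = 0.3 × 1.13 × 1.0 × 267 × 1 × 6 = 543.1 kN.
Design strength φR_n = 0.7 × 543.1 = 380 kN.

380 kN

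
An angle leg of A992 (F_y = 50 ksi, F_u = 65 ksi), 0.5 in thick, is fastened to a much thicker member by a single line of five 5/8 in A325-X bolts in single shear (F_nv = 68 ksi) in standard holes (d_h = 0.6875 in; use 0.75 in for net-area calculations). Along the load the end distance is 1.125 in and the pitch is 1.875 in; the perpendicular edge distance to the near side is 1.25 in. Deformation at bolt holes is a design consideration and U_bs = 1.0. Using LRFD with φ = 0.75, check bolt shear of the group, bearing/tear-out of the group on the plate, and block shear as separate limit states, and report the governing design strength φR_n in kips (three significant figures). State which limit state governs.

Bolt shear: A_b = π·0.625²/4 = 0.3068 in²; R_n = 68 × 0.3068 × 5 × 1 = 104.3 kips → 0.75 × 104.3 = 78.2 kips.
Bearing: edge l_c = 0.7812, r_n = 30.47 kips; interior l_c = 1.188, r_n = 46.31 kips; R_n = 30.47 + 4·46.31 = 215.7 kips → 162 kips.
Block shear: A_gv = 4.312, A_nv = 2.625, A_nt = 0.4375 in²; R_n = min(0.6F_uA_nv, 0.6F_yA_gv) + U_bs·F_u·A_nt = 130.8 kips → 98.1 kips.
Bolt shear governs: 78.2 kips.

78.2 kips (bolt shear governs)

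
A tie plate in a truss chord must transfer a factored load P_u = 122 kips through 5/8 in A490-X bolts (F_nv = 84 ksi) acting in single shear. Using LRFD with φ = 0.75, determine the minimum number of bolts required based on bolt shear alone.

A_b = π·0.625²/4 = 0.3068 in².
Per-bolt design strength φR_n = 0.75 × 84 × 0.3068 × 1 = 19.33 kips.
n ≥ 122 / 19.33 = 6.312 → use 7 bolts.

7 bolts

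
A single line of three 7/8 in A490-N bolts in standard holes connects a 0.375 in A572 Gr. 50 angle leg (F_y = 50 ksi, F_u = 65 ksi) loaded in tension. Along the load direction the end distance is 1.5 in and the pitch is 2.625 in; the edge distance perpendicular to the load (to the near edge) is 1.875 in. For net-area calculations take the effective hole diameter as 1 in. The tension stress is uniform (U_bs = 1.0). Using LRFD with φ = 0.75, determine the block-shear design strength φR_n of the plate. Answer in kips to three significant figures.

71.8 kips

Shear plane L_v = 1.5 + 2·2.625 = 6.75 in; A_gv = 6.75 × 0.375 = 2.531 in².
A_nv = (6.75 − 2.5·1) × 0.375 = 1.594 in².
A_nt = (1.875 − 0.5·1) × 0.375 = 0.5156 in².
0.6 F_u A_nv = 62.16 kips; 0.6 F_y A_gv = 75.94 kips → shear rupture governs the shear term.
R_n = 62.16 + 1.0 × 65 × 0.5156 = 95.67 kips.
Design strength φR_n = 0.75 × 95.67 = 71.8 kips.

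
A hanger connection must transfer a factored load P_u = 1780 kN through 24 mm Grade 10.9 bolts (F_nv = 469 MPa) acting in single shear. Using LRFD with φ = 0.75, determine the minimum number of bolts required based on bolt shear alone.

12 bolts

A_b = π·24²/4 = 452.4 mm².
Per-bolt design strength φR_n = 0.75 × 469 × 452.4 × 1 / 1000 = 159.1 kN.
n ≥ 1780 / 159.1 = 11.19 → use 12 bolts.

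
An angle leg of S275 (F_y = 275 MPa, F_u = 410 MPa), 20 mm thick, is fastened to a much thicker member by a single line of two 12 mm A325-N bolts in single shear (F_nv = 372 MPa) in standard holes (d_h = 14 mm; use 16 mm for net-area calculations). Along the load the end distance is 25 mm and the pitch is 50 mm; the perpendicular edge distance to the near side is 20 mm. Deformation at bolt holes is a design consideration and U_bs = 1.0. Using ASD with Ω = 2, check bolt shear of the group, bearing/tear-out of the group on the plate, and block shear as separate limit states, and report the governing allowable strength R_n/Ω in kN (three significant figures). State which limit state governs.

42.1 kN (bolt shear governs)

Bolt shear: A_b = π·12²/4 = 113.1 mm²; R_n = 372 × 113.1 × 2 × 1 / 1000 = 84.14 kN → 84.14 / 2 = 42.1 kN.
Bearing: edge l_c = 18, r_n = 177.1 kN; interior l_c = 36, r_n = 236.2 kN; R_n = 177.1 + 1·236.2 = 413.3 kN → 207 kN.
Block shear: A_gv = 1500, A_nv = 1020, A_nt = 240 mm²; R_n = min(0.6F_uA_nv, 0.6F_yA_gv) + U_bs·F_u·A_nt = 345.9 kN → 173 kN.
Bolt shear governs: 42.1 kN.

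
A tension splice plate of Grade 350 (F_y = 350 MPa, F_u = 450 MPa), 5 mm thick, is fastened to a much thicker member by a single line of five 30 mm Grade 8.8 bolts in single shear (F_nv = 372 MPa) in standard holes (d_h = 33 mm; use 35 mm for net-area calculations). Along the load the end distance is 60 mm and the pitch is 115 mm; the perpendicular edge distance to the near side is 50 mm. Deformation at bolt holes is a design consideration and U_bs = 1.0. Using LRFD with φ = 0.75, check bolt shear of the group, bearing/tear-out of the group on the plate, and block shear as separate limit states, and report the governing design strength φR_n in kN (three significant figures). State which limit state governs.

422 kN (block shear governs)

Bolt shear: A_b = π·30²/4 = 706.9 mm²; R_n = 372 × 706.9 × 5 × 1 / 1000 = 1315 kN → 0.75 × 1315 = 986 kN.
Bearing: edge l_c = 43.5, r_n = 117.5 kN; interior l_c = 82, r_n = 162 kN; R_n = 117.5 + 4·162 = 765.5 kN → 574 kN.
Block shear: A_gv = 2600, A_nv = 1812, A_nt = 162.5 mm²; R_n = min(0.6F_uA_nv, 0.6F_yA_gv) + U_bs·F_u·A_nt = 562.5 kN → 422 kN.
Block shear governs: 422 kN.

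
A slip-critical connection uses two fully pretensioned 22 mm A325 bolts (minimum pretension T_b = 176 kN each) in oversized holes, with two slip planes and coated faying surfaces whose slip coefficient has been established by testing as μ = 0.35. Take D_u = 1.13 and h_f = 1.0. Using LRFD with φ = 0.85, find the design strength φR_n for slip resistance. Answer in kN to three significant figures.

R_n = μ · D_u · h_f · T_b · n_s · n_b = 0.35 × 1.13 × 1.0 × 176 × 2 × 2 = 278.4 kN.
Design strength φR_n = 0.85 × 278.4 = 237 kN.

237 kN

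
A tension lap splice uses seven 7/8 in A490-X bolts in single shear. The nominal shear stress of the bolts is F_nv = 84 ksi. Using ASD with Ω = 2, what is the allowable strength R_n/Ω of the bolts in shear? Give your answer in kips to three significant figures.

A_b = π × 0.875² / 4 = 0.6013 in².
R_n = F_nv · A_b · n · n_s = 84 × 0.6013 × 7 × 1 = 353.6 kips.
Allowable strength R_n/Ω = 353.6 / 2 = 177 kips.

177 kips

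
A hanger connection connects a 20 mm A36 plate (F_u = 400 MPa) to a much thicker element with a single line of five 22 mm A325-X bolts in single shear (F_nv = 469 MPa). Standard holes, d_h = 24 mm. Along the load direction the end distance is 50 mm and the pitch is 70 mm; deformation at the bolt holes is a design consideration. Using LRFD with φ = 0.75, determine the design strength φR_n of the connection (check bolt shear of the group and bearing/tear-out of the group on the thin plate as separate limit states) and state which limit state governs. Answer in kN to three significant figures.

669 kN (bolt shear governs)

Bolt shear: A_b = π·22²/4 = 380.1 mm²; R_n = 469 × 380.1 × 5 × 1 / 1000 = 891.4 kN → 0.75 × 891.4 = 669 kN.
Bearing (1.2 l_c t F_u ≤ 2.4 d t F_u): upper limit = 2.4·22·20·400 / 1000 = 422.4 kN.
  Edge l_c = 50 − 24/2 = 38 → r_n = 364.8 kN; interior l_c = 70 − 24 = 46 → r_n = 422.4 kN.
  R_n,bearing = 1·364.8 + 4·422.4 = 2054 kN → 0.75 × 2054 = 1540 kN.
Bolt shear governs: 669 kN.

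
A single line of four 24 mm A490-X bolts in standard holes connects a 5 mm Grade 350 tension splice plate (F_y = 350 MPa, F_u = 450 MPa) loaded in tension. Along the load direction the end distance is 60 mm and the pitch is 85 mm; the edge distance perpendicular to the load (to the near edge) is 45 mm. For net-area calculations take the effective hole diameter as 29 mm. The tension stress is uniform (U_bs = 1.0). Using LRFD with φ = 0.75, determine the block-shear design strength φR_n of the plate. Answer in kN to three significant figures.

Shear plane L_v = 60 + 3·85 = 315 mm; A_gv = 315 × 5 = 1575 mm².
A_nv = (315 − 3.5·29) × 5 = 1068 mm².
A_nt = (45 − 0.5·29) × 5 = 152.5 mm².
0.6 F_u A_nv = 288.2 kN; 0.6 F_y A_gv = 330.8 kN → shear rupture governs the shear term.
R_n = 288.2 + 1.0 × 450 × 152.5 / 1000 = 356.9 kN.
Design strength φR_n = 0.75 × 356.9 = 268 kN.

268 kN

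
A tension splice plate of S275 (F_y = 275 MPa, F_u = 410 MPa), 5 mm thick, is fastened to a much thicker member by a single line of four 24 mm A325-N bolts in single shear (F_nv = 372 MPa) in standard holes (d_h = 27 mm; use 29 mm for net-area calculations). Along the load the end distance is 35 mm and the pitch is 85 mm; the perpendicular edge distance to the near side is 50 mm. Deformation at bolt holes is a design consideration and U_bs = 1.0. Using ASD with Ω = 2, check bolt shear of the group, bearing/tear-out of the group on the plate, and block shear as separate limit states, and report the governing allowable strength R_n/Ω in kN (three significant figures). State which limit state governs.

152 kN (block shear governs)

Bolt shear: A_b = π·24²/4 = 452.4 mm²; R_n = 372 × 452.4 × 4 × 1 / 1000 = 673.2 kN → 673.2 / 2 = 337 kN.
Bearing: edge l_c = 21.5, r_n = 52.89 kN; interior l_c = 58, r_n = 118.1 kN; R_n = 52.89 + 3·118.1 = 407.1 kN → 204 kN.
Block shear: A_gv = 1450, A_nv = 942.5, A_nt = 177.5 mm²; R_n = min(0.6F_uA_nv, 0.6F_yA_gv) + U_bs·F_u·A_nt = 304.6 kN → 152 kN.
Block shear governs: 152 kN.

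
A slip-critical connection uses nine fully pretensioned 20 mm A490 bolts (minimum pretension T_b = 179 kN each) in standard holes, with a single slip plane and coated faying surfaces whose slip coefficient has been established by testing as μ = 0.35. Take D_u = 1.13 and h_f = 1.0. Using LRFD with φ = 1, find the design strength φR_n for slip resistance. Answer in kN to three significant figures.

637 kN

R_n = μ · D_u · h_f · T_b · n_s · n_b = 0.35 × 1.13 × 1.0 × 179 × 1 × 9 = 637.2 kN.
Design strength φR_n = 1 × 637.2 = 637 kN.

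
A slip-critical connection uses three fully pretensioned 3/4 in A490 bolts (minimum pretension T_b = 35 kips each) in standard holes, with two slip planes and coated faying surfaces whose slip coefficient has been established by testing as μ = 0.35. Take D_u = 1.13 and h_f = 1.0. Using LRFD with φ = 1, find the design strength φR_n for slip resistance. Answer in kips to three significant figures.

83.1 kips

R_n = μ · D_u · h_f · T_b · n_s · n_b = 0.35 × 1.13 × 1.0 × 35 × 2 × 3 = 83.05 kips.
Design strength φR_n = 1 × 83.05 = 83.1 kips.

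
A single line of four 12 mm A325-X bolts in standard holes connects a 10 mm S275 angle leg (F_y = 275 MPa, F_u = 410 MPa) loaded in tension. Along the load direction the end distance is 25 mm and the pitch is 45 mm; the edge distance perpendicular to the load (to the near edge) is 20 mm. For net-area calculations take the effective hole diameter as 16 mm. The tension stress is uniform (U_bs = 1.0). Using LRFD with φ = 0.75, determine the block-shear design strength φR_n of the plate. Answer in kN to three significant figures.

Shear plane L_v = 25 + 3·45 = 160 mm; A_gv = 160 × 10 = 1600 mm².
A_nv = (160 − 3.5·16) × 10 = 1040 mm².
A_nt = (20 − 0.5·16) × 10 = 120 mm².
0.6 F_u A_nv = 255.8 kN; 0.6 F_y A_gv = 264 kN → shear rupture governs the shear term.
R_n = 255.8 + 1.0 × 410 × 120 / 1000 = 305 kN.
Design strength φR_n = 0.75 × 305 = 229 kN.

229 kN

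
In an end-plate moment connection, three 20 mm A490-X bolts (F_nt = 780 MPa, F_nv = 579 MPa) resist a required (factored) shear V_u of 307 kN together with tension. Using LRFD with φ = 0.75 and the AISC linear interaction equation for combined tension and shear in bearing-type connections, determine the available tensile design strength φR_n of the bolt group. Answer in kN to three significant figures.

303 kN

A_b = π·20²/4 = 314.2 mm²; f_rv = 307 × 1000 / (3 × 314.2) = 325.7 MPa.
F'_nt = 1.3 F_nt − (F_nt / φF_nv) f_rv = 1.3·780 − (780/(0.75·579))·325.7 = 428.9 MPa, capped at F_nt → F'_nt = 428.9 MPa.
R_n = F'_nt · A_b · n = 428.9 × 314.2 × 3 / 1000 = 404.2 kN.
Design strength φR_n = 0.75 × 404.2 = 303 kN.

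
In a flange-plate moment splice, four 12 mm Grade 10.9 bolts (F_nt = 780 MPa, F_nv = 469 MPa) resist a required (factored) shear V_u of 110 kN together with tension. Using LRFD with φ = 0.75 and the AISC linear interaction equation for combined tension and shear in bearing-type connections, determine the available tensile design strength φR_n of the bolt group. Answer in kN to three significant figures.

A_b = π·12²/4 = 113.1 mm²; f_rv = 110 × 1000 / (4 × 113.1) = 243.2 MPa.
F'_nt = 1.3 F_nt − (F_nt / φF_nv) f_rv = 1.3·780 − (780/(0.75·469))·243.2 = 474.8 MPa, capped at F_nt → F'_nt = 474.8 MPa.
R_n = F'_nt · A_b · n = 474.8 × 113.1 × 4 / 1000 = 214.8 kN.
Design strength φR_n = 0.75 × 214.8 = 161 kN.

161 kN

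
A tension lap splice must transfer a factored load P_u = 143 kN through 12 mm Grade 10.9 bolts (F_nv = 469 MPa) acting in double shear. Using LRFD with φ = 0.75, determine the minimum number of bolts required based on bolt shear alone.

A_b = π·12²/4 = 113.1 mm².
Per-bolt design strength φR_n = 0.75 × 469 × 113.1 × 2 / 1000 = 79.56 kN.
n ≥ 143 / 79.56 = 1.797 → use 2 bolts.

2 bolts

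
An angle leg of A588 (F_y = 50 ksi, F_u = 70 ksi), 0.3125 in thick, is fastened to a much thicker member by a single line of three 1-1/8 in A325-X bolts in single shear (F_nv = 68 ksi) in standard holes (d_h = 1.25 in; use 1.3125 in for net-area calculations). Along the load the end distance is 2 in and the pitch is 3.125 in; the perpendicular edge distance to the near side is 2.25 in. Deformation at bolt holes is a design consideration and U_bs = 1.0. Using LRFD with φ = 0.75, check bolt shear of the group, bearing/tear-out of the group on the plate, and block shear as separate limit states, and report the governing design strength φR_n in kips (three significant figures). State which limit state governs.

75.1 kips (block shear governs)

Bolt shear: A_b = π·1.125²/4 = 0.994 in²; R_n = 68 × 0.994 × 3 × 1 = 202.8 kips → 0.75 × 202.8 = 152 kips.
Bearing: edge l_c = 1.375, r_n = 36.09 kips; interior l_c = 1.875, r_n = 49.22 kips; R_n = 36.09 + 2·49.22 = 134.5 kips → 101 kips.
Block shear: A_gv = 2.578, A_nv = 1.553, A_nt = 0.498 in²; R_n = min(0.6F_uA_nv, 0.6F_yA_gv) + U_bs·F_u·A_nt = 100.1 kips → 75.1 kips.
Block shear governs: 75.1 kips.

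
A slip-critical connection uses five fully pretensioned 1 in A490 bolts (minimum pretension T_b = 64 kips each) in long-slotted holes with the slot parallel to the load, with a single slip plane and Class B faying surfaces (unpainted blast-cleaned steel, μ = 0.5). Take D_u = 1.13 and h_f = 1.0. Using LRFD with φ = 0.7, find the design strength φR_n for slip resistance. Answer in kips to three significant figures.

R_n = μ · D_u · h_f · T_b · n_s · n_b = 0.5 × 1.13 × 1.0 × 64 × 1 × 5 = 180.8 kips.
Design strength φR_n = 0.7 × 180.8 = 127 kips.

127 kips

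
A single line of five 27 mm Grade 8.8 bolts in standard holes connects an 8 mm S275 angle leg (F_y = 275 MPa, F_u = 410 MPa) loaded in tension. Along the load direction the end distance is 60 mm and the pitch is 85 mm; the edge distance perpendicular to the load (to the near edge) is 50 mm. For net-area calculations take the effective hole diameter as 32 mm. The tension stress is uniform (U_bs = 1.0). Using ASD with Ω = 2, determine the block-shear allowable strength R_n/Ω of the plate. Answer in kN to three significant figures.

Shear plane L_v = 60 + 4·85 = 400 mm; A_gv = 400 × 8 = 3200 mm².
A_nv = (400 − 4.5·32) × 8 = 2048 mm².
A_nt = (50 − 0.5·32) × 8 = 272 mm².
0.6 F_u A_nv = 503.8 kN; 0.6 F_y A_gv = 528 kN → shear rupture governs the shear term.
R_n = 503.8 + 1.0 × 410 × 272 / 1000 = 615.3 kN.
Allowable strength R_n/Ω = 615.3 / 2 = 308 kN.

308 kN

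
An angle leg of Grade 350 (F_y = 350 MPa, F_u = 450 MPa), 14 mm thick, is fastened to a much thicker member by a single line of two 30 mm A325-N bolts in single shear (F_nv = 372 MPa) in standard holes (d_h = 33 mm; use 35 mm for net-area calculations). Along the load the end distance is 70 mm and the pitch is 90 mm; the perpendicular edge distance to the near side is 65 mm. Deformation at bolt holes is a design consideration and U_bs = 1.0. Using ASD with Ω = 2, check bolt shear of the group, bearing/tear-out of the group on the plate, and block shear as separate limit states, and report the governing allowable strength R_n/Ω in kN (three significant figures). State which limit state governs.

Bolt shear: A_b = π·30²/4 = 706.9 mm²; R_n = 372 × 706.9 × 2 × 1 / 1000 = 525.9 kN → 525.9 / 2 = 263 kN.
Bearing: edge l_c = 53.5, r_n = 404.5 kN; interior l_c = 57, r_n = 430.9 kN; R_n = 404.5 + 1·430.9 = 835.4 kN → 418 kN.
Block shear: A_gv = 2240, A_nv = 1505, A_nt = 665 mm²; R_n = min(0.6F_uA_nv, 0.6F_yA_gv) + U_bs·F_u·A_nt = 705.6 kN → 353 kN.
Bolt shear governs: 263 kN.

263 kN (bolt shear governs)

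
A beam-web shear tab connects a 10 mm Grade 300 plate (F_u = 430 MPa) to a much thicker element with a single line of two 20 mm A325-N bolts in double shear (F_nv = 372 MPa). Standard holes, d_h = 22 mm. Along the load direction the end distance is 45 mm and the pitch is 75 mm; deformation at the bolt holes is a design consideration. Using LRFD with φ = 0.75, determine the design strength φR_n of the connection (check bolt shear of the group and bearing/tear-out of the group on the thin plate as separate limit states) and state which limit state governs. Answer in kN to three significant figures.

286 kN (bearing governs)

Bolt shear: A_b = π·20²/4 = 314.2 mm²; R_n = 372 × 314.2 × 2 × 2 / 1000 = 467.5 kN → 0.75 × 467.5 = 351 kN.
Bearing (1.2 l_c t F_u ≤ 2.4 d t F_u): upper limit = 2.4·20·10·430 / 1000 = 206.4 kN.
  Edge l_c = 45 − 22/2 = 34 → r_n = 175.4 kN; interior l_c = 75 − 22 = 53 → r_n = 206.4 kN.
  R_n,bearing = 1·175.4 + 1·206.4 = 381.8 kN → 0.75 × 381.8 = 286 kN.
Bearing governs: 286 kN.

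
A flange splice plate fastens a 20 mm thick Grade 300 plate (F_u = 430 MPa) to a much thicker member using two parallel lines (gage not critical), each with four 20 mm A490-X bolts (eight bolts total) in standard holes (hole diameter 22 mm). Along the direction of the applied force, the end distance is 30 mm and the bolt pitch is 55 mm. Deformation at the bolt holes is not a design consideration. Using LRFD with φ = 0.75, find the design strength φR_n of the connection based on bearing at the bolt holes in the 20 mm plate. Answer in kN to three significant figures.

Per bolt r_n = 1.5 l_c t F_u ≤ 3.0 d t F_u; upper limit = 3.0 × 20 × 20 × 430 / 1000 = 516 kN.
Edge bolt: l_c = 30 − 22/2 = 19 mm → 1.5 × 19 × 20 × 430 / 1000 = 245.1 → r_n = 245.1 kN.
Interior bolts: l_c = 55 − 22 = 33 mm → 1.5 × 33 × 20 × 430 / 1000 = 425.7 → r_n = 425.7 kN.
R_n = 2 × 245.1 + 6 × 425.7 = 3044 kN.
Design strength φR_n = 0.75 × 3044 = 2280 kN.

2280 kN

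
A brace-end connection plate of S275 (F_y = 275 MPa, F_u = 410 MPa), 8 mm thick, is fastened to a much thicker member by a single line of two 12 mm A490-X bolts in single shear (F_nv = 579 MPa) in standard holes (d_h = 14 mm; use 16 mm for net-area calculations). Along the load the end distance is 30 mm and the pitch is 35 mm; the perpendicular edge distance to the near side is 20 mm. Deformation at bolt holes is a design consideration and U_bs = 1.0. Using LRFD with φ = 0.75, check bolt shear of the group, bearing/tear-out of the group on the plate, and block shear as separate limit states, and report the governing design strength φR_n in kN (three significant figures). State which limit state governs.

Bolt shear: A_b = π·12²/4 = 113.1 mm²; R_n = 579 × 113.1 × 2 × 1 / 1000 = 131 kN → 0.75 × 131 = 98.2 kN.
Bearing: edge l_c = 23, r_n = 90.53 kN; interior l_c = 21, r_n = 82.66 kN; R_n = 90.53 + 1·82.66 = 173.2 kN → 130 kN.
Block shear: A_gv = 520, A_nv = 328, A_nt = 96 mm²; R_n = min(0.6F_uA_nv, 0.6F_yA_gv) + U_bs·F_u·A_nt = 120 kN → 90 kN.
Block shear governs: 90 kN.

90 kN (block shear governs)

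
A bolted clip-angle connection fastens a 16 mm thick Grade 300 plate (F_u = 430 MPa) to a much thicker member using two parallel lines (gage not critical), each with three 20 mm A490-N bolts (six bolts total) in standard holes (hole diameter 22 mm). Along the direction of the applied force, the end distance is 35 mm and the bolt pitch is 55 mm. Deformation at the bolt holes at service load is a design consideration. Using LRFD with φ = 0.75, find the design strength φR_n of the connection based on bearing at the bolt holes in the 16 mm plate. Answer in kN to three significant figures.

1110 kN

Per bolt r_n = 1.2 l_c t F_u ≤ 2.4 d t F_u; upper limit = 2.4 × 20 × 16 × 430 / 1000 = 330.2 kN.
Edge bolt: l_c = 35 − 22/2 = 24 mm → 1.2 × 24 × 16 × 430 / 1000 = 198.1 → r_n = 198.1 kN.
Interior bolts: l_c = 55 − 22 = 33 mm → 1.2 × 33 × 16 × 430 / 1000 = 272.4 → r_n = 272.4 kN.
R_n = 2 × 198.1 + 4 × 272.4 = 1486 kN.
Design strength φR_n = 0.75 × 1486 = 1110 kN.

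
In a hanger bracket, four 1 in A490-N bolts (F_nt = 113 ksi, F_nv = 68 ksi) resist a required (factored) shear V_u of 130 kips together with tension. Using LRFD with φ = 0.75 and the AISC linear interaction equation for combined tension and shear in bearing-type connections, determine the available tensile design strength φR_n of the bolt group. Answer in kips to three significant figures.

130 kips

A_b = π·1²/4 = 0.7854 in²; f_rv = 130 / (4 × 0.7854) = 41.38 ksi.
F'_nt = 1.3 F_nt − (F_nt / φF_nv) f_rv = 1.3·113 − (113/(0.75·68))·41.38 = 55.21 ksi, capped at F_nt → F'_nt = 55.21 ksi.
R_n = F'_nt · A_b · n = 55.21 × 0.7854 × 4 = 173.5 kips.
Design strength φR_n = 0.75 × 173.5 = 130 kips.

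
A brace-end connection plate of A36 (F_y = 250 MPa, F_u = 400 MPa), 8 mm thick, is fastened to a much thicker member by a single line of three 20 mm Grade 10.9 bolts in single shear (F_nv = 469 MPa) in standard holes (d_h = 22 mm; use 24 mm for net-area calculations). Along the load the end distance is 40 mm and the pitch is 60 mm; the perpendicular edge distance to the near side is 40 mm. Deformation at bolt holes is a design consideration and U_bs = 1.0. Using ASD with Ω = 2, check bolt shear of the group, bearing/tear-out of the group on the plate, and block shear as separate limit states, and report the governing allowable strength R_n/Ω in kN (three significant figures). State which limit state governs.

141 kN (block shear governs)

Bolt shear: A_b = π·20²/4 = 314.2 mm²; R_n = 469 × 314.2 × 3 × 1 / 1000 = 442 kN → 442 / 2 = 221 kN.
Bearing: edge l_c = 29, r_n = 111.4 kN; interior l_c = 38, r_n = 145.9 kN; R_n = 111.4 + 2·145.9 = 403.2 kN → 202 kN.
Block shear: A_gv = 1280, A_nv = 800, A_nt = 224 mm²; R_n = min(0.6F_uA_nv, 0.6F_yA_gv) + U_bs·F_u·A_nt = 281.6 kN → 141 kN.
Block shear governs: 141 kN.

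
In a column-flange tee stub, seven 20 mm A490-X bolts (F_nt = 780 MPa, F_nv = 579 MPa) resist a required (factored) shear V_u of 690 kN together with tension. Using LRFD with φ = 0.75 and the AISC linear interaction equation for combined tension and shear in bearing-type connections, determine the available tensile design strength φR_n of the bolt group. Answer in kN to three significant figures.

743 kN

A_b = π·20²/4 = 314.2 mm²; f_rv = 690 × 1000 / (7 × 314.2) = 313.8 MPa.
F'_nt = 1.3 F_nt − (F_nt / φF_nv) f_rv = 1.3·780 − (780/(0.75·579))·313.8 = 450.4 MPa, capped at F_nt → F'_nt = 450.4 MPa.
R_n = F'_nt · A_b · n = 450.4 × 314.2 × 7 / 1000 = 990.5 kN.
Design strength φR_n = 0.75 × 990.5 = 743 kN.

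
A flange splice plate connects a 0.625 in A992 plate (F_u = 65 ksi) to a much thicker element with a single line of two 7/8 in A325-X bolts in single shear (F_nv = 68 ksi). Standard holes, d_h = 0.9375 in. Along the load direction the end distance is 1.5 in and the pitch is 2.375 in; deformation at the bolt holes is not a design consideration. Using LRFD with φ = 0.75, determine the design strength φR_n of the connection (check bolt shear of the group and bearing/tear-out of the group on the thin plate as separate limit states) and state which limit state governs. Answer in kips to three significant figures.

61.3 kips (bolt shear governs)

Bolt shear: A_b = π·0.875²/4 = 0.6013 in²; R_n = 68 × 0.6013 × 2 × 1 = 81.78 kips → 0.75 × 81.78 = 61.3 kips.
Bearing (1.5 l_c t F_u ≤ 3.0 d t F_u): upper limit = 3.0·0.875·0.625·65 = 106.6 kips.
  Edge l_c = 1.5 − 0.9375/2 = 1.031 → r_n = 62.84 kips; interior l_c = 2.375 − 0.9375 = 1.438 → r_n = 87.6 kips.
  R_n,bearing = 1·62.84 + 1·87.6 = 150.4 kips → 0.75 × 150.4 = 113 kips.
Bolt shear governs: 61.3 kips.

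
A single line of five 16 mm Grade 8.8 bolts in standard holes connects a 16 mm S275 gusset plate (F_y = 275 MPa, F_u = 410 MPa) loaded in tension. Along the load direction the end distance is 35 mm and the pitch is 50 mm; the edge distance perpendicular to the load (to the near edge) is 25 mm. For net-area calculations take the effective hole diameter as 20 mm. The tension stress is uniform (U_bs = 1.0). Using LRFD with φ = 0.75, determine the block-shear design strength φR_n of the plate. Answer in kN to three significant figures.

Shear plane L_v = 35 + 4·50 = 235 mm; A_gv = 235 × 16 = 3760 mm².
A_nv = (235 − 4.5·20) × 16 = 2320 mm².
A_nt = (25 − 0.5·20) × 16 = 240 mm².
0.6 F_u A_nv = 570.7 kN; 0.6 F_y A_gv = 620.4 kN → shear rupture governs the shear term.
R_n = 570.7 + 1.0 × 410 × 240 / 1000 = 669.1 kN.
Design strength φR_n = 0.75 × 669.1 = 502 kN.

502 kN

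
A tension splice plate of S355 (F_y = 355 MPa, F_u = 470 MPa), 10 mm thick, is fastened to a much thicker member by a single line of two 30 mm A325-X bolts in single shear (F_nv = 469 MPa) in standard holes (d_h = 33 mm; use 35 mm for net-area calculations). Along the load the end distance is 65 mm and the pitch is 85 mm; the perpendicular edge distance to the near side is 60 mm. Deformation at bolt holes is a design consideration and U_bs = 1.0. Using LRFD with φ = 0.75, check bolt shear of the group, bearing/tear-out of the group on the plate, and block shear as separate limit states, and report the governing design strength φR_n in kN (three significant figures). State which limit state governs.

356 kN (block shear governs)

Bolt shear: A_b = π·30²/4 = 706.9 mm²; R_n = 469 × 706.9 × 2 × 1 / 1000 = 663 kN → 0.75 × 663 = 497 kN.
Bearing: edge l_c = 48.5, r_n = 273.5 kN; interior l_c = 52, r_n = 293.3 kN; R_n = 273.5 + 1·293.3 = 566.8 kN → 425 kN.
Block shear: A_gv = 1500, A_nv = 975, A_nt = 425 mm²; R_n = min(0.6F_uA_nv, 0.6F_yA_gv) + U_bs·F_u·A_nt = 474.7 kN → 356 kN.
Block shear governs: 356 kN.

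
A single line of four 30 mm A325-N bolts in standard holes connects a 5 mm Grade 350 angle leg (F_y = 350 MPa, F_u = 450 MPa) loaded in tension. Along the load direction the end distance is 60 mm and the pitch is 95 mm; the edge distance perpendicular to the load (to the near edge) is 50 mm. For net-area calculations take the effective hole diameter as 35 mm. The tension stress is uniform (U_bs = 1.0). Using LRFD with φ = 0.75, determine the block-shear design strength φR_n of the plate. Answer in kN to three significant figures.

Shear plane L_v = 60 + 3·95 = 345 mm; A_gv = 345 × 5 = 1725 mm².
A_nv = (345 − 3.5·35) × 5 = 1112 mm².
A_nt = (50 − 0.5·35) × 5 = 162.5 mm².
0.6 F_u A_nv = 300.4 kN; 0.6 F_y A_gv = 362.2 kN → shear rupture governs the shear term.
R_n = 300.4 + 1.0 × 450 × 162.5 / 1000 = 373.5 kN.
Design strength φR_n = 0.75 × 373.5 = 280 kN.

280 kN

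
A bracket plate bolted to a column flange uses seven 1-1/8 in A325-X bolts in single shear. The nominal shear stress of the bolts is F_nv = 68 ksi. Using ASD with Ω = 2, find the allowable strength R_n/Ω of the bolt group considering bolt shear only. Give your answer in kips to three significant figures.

A_b = π × 1.125² / 4 = 0.994 in².
R_n = F_nv · A_b · n · n_s = 68 × 0.994 × 7 × 1 = 473.2 kips.
Allowable strength R_n/Ω = 473.2 / 2 = 237 kips.

237 kips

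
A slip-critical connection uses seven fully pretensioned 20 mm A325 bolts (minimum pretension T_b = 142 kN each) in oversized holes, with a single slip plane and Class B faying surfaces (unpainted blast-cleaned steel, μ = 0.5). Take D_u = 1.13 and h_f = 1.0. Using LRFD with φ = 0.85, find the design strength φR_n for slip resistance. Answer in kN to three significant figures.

477 kN

R_n = μ · D_u · h_f · T_b · n_s · n_b = 0.5 × 1.13 × 1.0 × 142 × 1 × 7 = 561.6 kN.
Design strength φR_n = 0.85 × 561.6 = 477 kN.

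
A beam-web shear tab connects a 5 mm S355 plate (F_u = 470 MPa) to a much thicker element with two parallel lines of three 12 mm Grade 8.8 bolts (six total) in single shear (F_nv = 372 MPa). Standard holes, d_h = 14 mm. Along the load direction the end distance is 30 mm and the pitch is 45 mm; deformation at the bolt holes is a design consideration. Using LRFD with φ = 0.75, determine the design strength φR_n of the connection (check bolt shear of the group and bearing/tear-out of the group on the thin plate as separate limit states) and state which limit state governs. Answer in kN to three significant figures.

Bolt shear: A_b = π·12²/4 = 113.1 mm²; R_n = 372 × 113.1 × 6 × 1 / 1000 = 252.4 kN → 0.75 × 252.4 = 189 kN.
Bearing (1.2 l_c t F_u ≤ 2.4 d t F_u): upper limit = 2.4·12·5·470 / 1000 = 67.68 kN.
  Edge l_c = 30 − 14/2 = 23 → r_n = 64.86 kN; interior l_c = 45 − 14 = 31 → r_n = 67.68 kN.
  R_n,bearing = 2·64.86 + 4·67.68 = 400.4 kN → 0.75 × 400.4 = 300 kN.
Bolt shear governs: 189 kN.

189 kN (bolt shear governs)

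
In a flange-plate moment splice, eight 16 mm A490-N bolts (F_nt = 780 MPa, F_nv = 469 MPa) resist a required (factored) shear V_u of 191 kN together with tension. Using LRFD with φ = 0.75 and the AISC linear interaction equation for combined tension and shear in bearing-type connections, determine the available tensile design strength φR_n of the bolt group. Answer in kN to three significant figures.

A_b = π·16²/4 = 201.1 mm²; f_rv = 191 × 1000 / (8 × 201.1) = 118.7 MPa.
F'_nt = 1.3 F_nt − (F_nt / φF_nv) f_rv = 1.3·780 − (780/(0.75·469))·118.7 = 750.7 MPa, capped at F_nt → F'_nt = 750.7 MPa.
R_n = F'_nt · A_b · n = 750.7 × 201.1 × 8 / 1000 = 1207 kN.
Design strength φR_n = 0.75 × 1207 = 906 kN.

906 kN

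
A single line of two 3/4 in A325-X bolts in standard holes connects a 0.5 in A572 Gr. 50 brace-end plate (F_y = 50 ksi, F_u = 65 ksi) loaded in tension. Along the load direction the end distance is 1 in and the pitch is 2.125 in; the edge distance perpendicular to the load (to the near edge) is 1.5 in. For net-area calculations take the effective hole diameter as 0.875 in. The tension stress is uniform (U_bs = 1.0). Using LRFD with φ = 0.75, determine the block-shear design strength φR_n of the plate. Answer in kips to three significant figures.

Shear plane L_v = 1 + 1·2.125 = 3.125 in; A_gv = 3.125 × 0.5 = 1.562 in².
A_nv = (3.125 − 1.5·0.875) × 0.5 = 0.9062 in².
A_nt = (1.5 − 0.5·0.875) × 0.5 = 0.5312 in².
0.6 F_u A_nv = 35.34 kips; 0.6 F_y A_gv = 46.88 kips → shear rupture governs the shear term.
R_n = 35.34 + 1.0 × 65 × 0.5312 = 69.88 kips.
Design strength φR_n = 0.75 × 69.88 = 52.4 kips.

52.4 kips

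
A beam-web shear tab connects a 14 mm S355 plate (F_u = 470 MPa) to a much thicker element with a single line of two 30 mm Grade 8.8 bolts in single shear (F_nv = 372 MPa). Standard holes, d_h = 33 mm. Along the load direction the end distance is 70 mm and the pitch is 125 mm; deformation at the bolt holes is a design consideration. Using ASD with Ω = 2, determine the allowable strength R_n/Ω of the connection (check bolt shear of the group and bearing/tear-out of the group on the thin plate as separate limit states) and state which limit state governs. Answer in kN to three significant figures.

Bolt shear: A_b = π·30²/4 = 706.9 mm²; R_n = 372 × 706.9 × 2 × 1 / 1000 = 525.9 kN → 525.9 / 2 = 263 kN.
Bearing (1.2 l_c t F_u ≤ 2.4 d t F_u): upper limit = 2.4·30·14·470 / 1000 = 473.8 kN.
  Edge l_c = 70 − 33/2 = 53.5 → r_n = 422.4 kN; interior l_c = 125 − 33 = 92 → r_n = 473.8 kN.
  R_n,bearing = 1·422.4 + 1·473.8 = 896.2 kN → 896.2 / 2 = 448 kN.
Bolt shear governs: 263 kN.

263 kN (bolt shear governs)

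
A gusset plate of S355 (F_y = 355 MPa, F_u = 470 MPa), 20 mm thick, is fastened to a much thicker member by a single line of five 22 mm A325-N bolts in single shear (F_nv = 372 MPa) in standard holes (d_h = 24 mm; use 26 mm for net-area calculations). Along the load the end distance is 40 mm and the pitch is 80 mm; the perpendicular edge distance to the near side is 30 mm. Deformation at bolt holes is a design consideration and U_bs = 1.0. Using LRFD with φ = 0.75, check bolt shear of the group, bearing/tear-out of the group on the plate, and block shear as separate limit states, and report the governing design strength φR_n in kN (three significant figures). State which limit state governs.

Bolt shear: A_b = π·22²/4 = 380.1 mm²; R_n = 372 × 380.1 × 5 × 1 / 1000 = 707 kN → 0.75 × 707 = 530 kN.
Bearing: edge l_c = 28, r_n = 315.8 kN; interior l_c = 56, r_n = 496.3 kN; R_n = 315.8 + 4·496.3 = 2301 kN → 1730 kN.
Block shear: A_gv = 7200, A_nv = 4860, A_nt = 340 mm²; R_n = min(0.6F_uA_nv, 0.6F_yA_gv) + U_bs·F_u·A_nt = 1530 kN → 1150 kN.
Bolt shear governs: 530 kN.

530 kN (bolt shear governs)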